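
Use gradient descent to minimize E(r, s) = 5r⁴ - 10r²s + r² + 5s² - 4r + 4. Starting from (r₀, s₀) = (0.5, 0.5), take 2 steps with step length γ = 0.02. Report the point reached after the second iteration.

∇E = (20r³ - 20rs + 2r - 4, -10r² + 10s)
(r₁, s₁) = (0.5, 0.5) − 0.02·(-5.5, 2.5) = (0.61, 0.45)
(r₂, s₂) = (0.61, 0.45) − 0.02·(-3.73038, 0.779) = (0.6846076, 0.43442)

(0.6846076, 0.43442)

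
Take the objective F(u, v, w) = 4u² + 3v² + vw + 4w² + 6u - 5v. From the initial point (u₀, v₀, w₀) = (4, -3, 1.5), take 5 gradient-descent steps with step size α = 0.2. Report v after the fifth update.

0.85056

∇F = (8u + 6, 6v + w - 5, v + 8w)
Step 1: at (4, -3, 1.5), ∇F = (38, -21.5, 9) → (4, -3, 1.5) − 0.2·(38, -21.5, 9) = (-3.6, 1.3, -0.3)
Step 2: at (-3.6, 1.3, -0.3), ∇F = (-22.8, 2.5, -1.1) → (-3.6, 1.3, -0.3) − 0.2·(-22.8, 2.5, -1.1) = (0.96, 0.8, -0.08)
Step 3: at (0.96, 0.8, -0.08), ∇F = (13.68, -0.28, 0.16) → (0.96, 0.8, -0.08) − 0.2·(13.68, -0.28, 0.16) = (-1.776, 0.856, -0.112)
Step 4: at (-1.776, 0.856, -0.112), ∇F = (-8.208, 0.024, -0.04) → (-1.776, 0.856, -0.112) − 0.2·(-8.208, 0.024, -0.04) = (-0.1344, 0.8512, -0.104)
Step 5: at (-0.1344, 0.8512, -0.104), ∇F = (4.9248, 0.0032, 0.0192) → (-0.1344, 0.8512, -0.104) − 0.2·(4.9248, 0.0032, 0.0192) = (-1.11936, 0.85056, -0.10784)
v = 0.85056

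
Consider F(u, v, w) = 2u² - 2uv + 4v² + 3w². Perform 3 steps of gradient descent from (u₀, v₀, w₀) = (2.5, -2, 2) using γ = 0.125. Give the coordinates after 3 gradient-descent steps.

∇F = (4u - 2v, -2u + 8v, 6w)
Step 1: at (2.5, -2, 2), ∇F = (14, -21, 12) → (2.5, -2, 2) − 0.125·(14, -21, 12) = (0.75, 0.625, 0.5)
Step 2: at (0.75, 0.625, 0.5), ∇F = (1.75, 3.5, 3) → (0.75, 0.625, 0.5) − 0.125·(1.75, 3.5, 3) = (0.53125, 0.1875, 0.125)
Step 3: at (0.53125, 0.1875, 0.125), ∇F = (1.75, 0.4375, 0.75) → (0.53125, 0.1875, 0.125) − 0.125·(1.75, 0.4375, 0.75) = (0.3125, 0.1328125, 0.03125)

(0.3125, 0.1328125, 0.03125)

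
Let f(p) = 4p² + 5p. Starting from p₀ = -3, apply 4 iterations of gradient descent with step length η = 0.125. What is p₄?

-0.625

f′(p) = 8p + 5
p₁ = -3 − 0.125·(-19) = -0.625
p₂ = -0.625 − 0.125·0 = -0.625
p₃ = -0.625 − 0.125·0 = -0.625
p₄ = -0.625 − 0.125·0 = -0.625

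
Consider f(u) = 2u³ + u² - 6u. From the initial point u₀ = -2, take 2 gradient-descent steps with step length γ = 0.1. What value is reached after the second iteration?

f′(u) = 6u² + 2u - 6
u₁ = -2 − 0.1·14 = -3.4
u₂ = -3.4 − 0.1·56.56 = -9.056

-9.056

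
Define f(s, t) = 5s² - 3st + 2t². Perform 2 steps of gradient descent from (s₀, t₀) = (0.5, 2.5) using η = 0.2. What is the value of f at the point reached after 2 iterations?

∇f = (10s - 3t, -3s + 4t)
(s₁, t₁) = (0.5, 2.5) − 0.2·(-2.5, 8.5) = (1, 0.8)
(s₂, t₂) = (1, 0.8) − 0.2·(7.6, 0.2) = (-0.52, 0.76)
f(-0.52, 0.76) = 3.6928

3.6928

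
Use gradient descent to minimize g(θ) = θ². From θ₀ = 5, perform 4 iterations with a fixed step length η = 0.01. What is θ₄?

4.6118408

g′(θ) = 2θ
θ₁ = 5 − 0.01·10 = 4.9
θ₂ = 4.9 − 0.01·9.8 = 4.802
θ₃ = 4.802 − 0.01·9.604 = 4.70596
θ₄ = 4.70596 − 0.01·9.41192 = 4.6118408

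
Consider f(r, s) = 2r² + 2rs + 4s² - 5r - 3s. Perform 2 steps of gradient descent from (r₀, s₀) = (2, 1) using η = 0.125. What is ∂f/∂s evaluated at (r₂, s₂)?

-0.0625

∇f = (4r + 2s - 5, 2r + 8s - 3)
Step 1: at (2, 1), ∇f = (5, 9) → (2, 1) − 0.125·(5, 9) = (1.375, -0.125)
Step 2: at (1.375, -0.125), ∇f = (0.25, -1.25) → (1.375, -0.125) − 0.125·(0.25, -1.25) = (1.34375, 0.03125)
∂f/∂s at (1.34375, 0.03125) = -0.0625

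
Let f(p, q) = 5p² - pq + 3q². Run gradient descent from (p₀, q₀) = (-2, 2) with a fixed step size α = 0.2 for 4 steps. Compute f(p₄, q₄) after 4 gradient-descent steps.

∇f = (10p - q, -p + 6q)
Step 1: at (-2, 2), ∇f = (-22, 14) → (-2, 2) − 0.2·(-22, 14) = (2.4, -0.8)
Step 2: at (2.4, -0.8), ∇f = (24.8, -7.2) → (2.4, -0.8) − 0.2·(24.8, -7.2) = (-2.56, 0.64)
Step 3: at (-2.56, 0.64), ∇f = (-26.24, 6.4) → (-2.56, 0.64) − 0.2·(-26.24, 6.4) = (2.688, -0.64)
Step 4: at (2.688, -0.64), ∇f = (27.52, -6.528) → (2.688, -0.64) − 0.2·(27.52, -6.528) = (-2.816, 0.6656)
f(-2.816, 0.6656) = 42.85267968

42.85267968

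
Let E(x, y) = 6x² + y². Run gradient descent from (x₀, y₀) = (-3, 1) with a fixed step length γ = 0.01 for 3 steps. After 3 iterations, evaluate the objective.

25.9636630672

∇E = (12x, 2y)
(x₁, y₁) = (-3, 1) − 0.01·(-36, 2) = (-2.64, 0.98)
(x₂, y₂) = (-2.64, 0.98) − 0.01·(-31.68, 1.96) = (-2.3232, 0.9604)
(x₃, y₃) = (-2.3232, 0.9604) − 0.01·(-27.8784, 1.9208) = (-2.044416, 0.941192)
E(-2.044416, 0.941192) = 25.9636630672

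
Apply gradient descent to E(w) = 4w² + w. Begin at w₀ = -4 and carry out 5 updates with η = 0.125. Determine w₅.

-0.125

E′(w) = 8w + 1
w₁ = -4 − 0.125·(-31) = -0.125
w₂ = -0.125 − 0.125·0 = -0.125
w₃ = -0.125 − 0.125·0 = -0.125
w₄ = -0.125 − 0.125·0 = -0.125
w₅ = -0.125 − 0.125·0 = -0.125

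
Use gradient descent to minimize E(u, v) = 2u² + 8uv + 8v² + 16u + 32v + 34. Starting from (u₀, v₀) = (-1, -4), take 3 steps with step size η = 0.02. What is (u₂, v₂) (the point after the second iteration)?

∇E = (4u + 8v + 16, 8u + 16v + 32)
(u₁, v₁) = (-1, -4) − 0.02·(-20, -40) = (-0.6, -3.2)
(u₂, v₂) = (-0.6, -3.2) − 0.02·(-12, -24) = (-0.36, -2.72)

(-0.36, -2.72)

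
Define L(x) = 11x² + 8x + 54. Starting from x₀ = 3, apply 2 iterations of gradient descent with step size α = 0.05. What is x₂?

L′(x) = 22x + 8
x₁ = 3 − 0.05·74 = -0.7
x₂ = -0.7 − 0.05·(-7.4) = -0.33

-0.33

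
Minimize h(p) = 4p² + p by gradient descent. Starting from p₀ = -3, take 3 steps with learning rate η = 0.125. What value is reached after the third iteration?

h′(p) = 8p + 1
Step 1: h′(-3) = -23; p₁ = -3 − 0.125·(-23) = -0.125
Step 2: h′(-0.125) = 0; p₂ = -0.125 − 0.125·0 = -0.125
Step 3: h′(-0.125) = 0; p₃ = -0.125 − 0.125·0 = -0.125

-0.125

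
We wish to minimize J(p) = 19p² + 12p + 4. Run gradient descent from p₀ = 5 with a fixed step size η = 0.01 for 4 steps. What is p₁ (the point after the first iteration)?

J′(p) = 38p + 12
p₁ = 5 − 0.01·202 = 2.98

2.98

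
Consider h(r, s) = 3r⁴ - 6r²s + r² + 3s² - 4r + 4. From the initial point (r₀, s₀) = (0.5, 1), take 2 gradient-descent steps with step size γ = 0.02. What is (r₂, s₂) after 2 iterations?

(0.78005, 0.8515)

∇h = (12r³ - 12rs + 2r - 4, -6r² + 6s)
Step 1: at (0.5, 1), ∇h = (-7.5, 4.5) → (0.5, 1) − 0.02·(-7.5, 4.5) = (0.65, 0.91)
Step 2: at (0.65, 0.91), ∇h = (-6.5025, 2.925) → (0.65, 0.91) − 0.02·(-6.5025, 2.925) = (0.78005, 0.8515)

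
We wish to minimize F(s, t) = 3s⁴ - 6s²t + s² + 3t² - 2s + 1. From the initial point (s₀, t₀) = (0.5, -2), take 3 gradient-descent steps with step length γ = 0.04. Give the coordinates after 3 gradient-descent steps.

∇F = (12s³ - 12st + 2s - 2, -6s² + 6t)
Step 1: at (0.5, -2), ∇F = (12.5, -13.5) → (0.5, -2) − 0.04·(12.5, -13.5) = (0, -1.46)
Step 2: at (0, -1.46), ∇F = (-2, -8.76) → (0, -1.46) − 0.04·(-2, -8.76) = (0.08, -1.1096)
Step 3: at (0.08, -1.1096), ∇F = (-0.76864, -6.696) → (0.08, -1.1096) − 0.04·(-0.76864, -6.696) = (0.1107456, -0.84176)

(0.1107456, -0.84176)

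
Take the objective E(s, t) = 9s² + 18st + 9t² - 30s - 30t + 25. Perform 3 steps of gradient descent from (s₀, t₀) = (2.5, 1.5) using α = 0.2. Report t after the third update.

∇E = (18s + 18t - 30, 18s + 18t - 30)
(s₁, t₁) = (2.5, 1.5) − 0.2·(42, 42) = (-5.9, -6.9)
(s₂, t₂) = (-5.9, -6.9) − 0.2·(-260.4, -260.4) = (46.18, 45.18)
(s₃, t₃) = (46.18, 45.18) − 0.2·(1614.48, 1614.48) = (-276.716, -277.716)
t = -277.716

-277.716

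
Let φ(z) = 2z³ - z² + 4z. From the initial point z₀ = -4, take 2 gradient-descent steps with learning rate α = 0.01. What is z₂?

φ′(z) = 6z² - 2z + 4
z₁ = -4 − 0.01·108 = -5.08
z₂ = -5.08 − 0.01·168.9984 = -6.769984

-6.769984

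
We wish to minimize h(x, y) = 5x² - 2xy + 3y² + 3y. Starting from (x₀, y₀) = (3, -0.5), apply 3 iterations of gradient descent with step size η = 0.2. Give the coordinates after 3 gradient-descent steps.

(-4.288, 1.196)

∇h = (10x - 2y, -2x + 6y + 3)
Step 1: at (3, -0.5), ∇h = (31, -6) → (3, -0.5) − 0.2·(31, -6) = (-3.2, 0.7)
Step 2: at (-3.2, 0.7), ∇h = (-33.4, 13.6) → (-3.2, 0.7) − 0.2·(-33.4, 13.6) = (3.48, -2.02)
Step 3: at (3.48, -2.02), ∇h = (38.84, -16.08) → (3.48, -2.02) − 0.2·(38.84, -16.08) = (-4.288, 1.196)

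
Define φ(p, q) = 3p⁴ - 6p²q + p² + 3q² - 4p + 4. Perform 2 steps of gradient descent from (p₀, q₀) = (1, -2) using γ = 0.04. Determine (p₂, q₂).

(0.07237888, -0.941696)

∇φ = (12p³ - 12pq + 2p - 4, -6p² + 6q)
Step 1: at (1, -2), ∇φ = (34, -18) → (1, -2) − 0.04·(34, -18) = (-0.36, -1.28)
Step 2: at (-0.36, -1.28), ∇φ = (-10.809472, -8.4576) → (-0.36, -1.28) − 0.04·(-10.809472, -8.4576) = (0.07237888, -0.941696)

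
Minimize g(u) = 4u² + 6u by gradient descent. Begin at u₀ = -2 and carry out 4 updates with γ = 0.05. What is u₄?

g′(u) = 8u + 6
Step 1: g′(-2) = -10; u₁ = -2 − 0.05·(-10) = -1.5
Step 2: g′(-1.5) = -6; u₂ = -1.5 − 0.05·(-6) = -1.2
Step 3: g′(-1.2) = -3.6; u₃ = -1.2 − 0.05·(-3.6) = -1.02
Step 4: g′(-1.02) = -2.16; u₄ = -1.02 − 0.05·(-2.16) = -0.912

-0.912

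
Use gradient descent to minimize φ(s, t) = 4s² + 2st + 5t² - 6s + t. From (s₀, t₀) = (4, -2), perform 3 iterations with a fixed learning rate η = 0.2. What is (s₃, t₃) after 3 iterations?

(0.48, -0.504)

∇φ = (8s + 2t - 6, 2s + 10t + 1)
(s₁, t₁) = (4, -2) − 0.2·(22, -11) = (-0.4, 0.2)
(s₂, t₂) = (-0.4, 0.2) − 0.2·(-8.8, 2.2) = (1.36, -0.24)
(s₃, t₃) = (1.36, -0.24) − 0.2·(4.4, 1.32) = (0.48, -0.504)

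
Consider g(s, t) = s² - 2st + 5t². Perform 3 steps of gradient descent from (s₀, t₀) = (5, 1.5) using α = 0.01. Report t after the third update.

1.360448

∇g = (2s - 2t, -2s + 10t)
Step 1: at (5, 1.5), ∇g = (7, 5) → (5, 1.5) − 0.01·(7, 5) = (4.93, 1.45)
Step 2: at (4.93, 1.45), ∇g = (6.96, 4.64) → (4.93, 1.45) − 0.01·(6.96, 4.64) = (4.8604, 1.4036)
Step 3: at (4.8604, 1.4036), ∇g = (6.9136, 4.3152) → (4.8604, 1.4036) − 0.01·(6.9136, 4.3152) = (4.791264, 1.360448)
t = 1.360448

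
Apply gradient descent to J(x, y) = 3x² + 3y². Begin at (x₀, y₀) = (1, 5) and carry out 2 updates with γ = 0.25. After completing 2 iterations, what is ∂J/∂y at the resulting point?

∇J = (6x, 6y)
Step 1: at (1, 5), ∇J = (6, 30) → (1, 5) − 0.25·(6, 30) = (-0.5, -2.5)
Step 2: at (-0.5, -2.5), ∇J = (-3, -15) → (-0.5, -2.5) − 0.25·(-3, -15) = (0.25, 1.25)
∂J/∂y at (0.25, 1.25) = 7.5

7.5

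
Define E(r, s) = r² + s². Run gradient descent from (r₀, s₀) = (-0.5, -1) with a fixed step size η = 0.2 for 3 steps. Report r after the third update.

-0.108

∇E = (2r, 2s)
Step 1: at (-0.5, -1), ∇E = (-1, -2) → (-0.5, -1) − 0.2·(-1, -2) = (-0.3, -0.6)
Step 2: at (-0.3, -0.6), ∇E = (-0.6, -1.2) → (-0.3, -0.6) − 0.2·(-0.6, -1.2) = (-0.18, -0.36)
Step 3: at (-0.18, -0.36), ∇E = (-0.36, -0.72) → (-0.18, -0.36) − 0.2·(-0.36, -0.72) = (-0.108, -0.216)
r = -0.108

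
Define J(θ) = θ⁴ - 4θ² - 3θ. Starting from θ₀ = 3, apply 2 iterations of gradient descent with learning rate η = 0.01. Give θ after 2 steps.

J′(θ) = 4θ³ - 8θ - 3
Step 1: J′(3) = 81; θ₁ = 3 − 0.01·81 = 2.19
Step 2: J′(2.19) = 21.493836; θ₂ = 2.19 − 0.01·21.493836 = 1.97506164

1.97506164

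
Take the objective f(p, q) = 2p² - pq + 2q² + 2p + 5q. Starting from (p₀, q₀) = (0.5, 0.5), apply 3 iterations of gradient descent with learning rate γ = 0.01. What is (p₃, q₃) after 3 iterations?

∇f = (4p - q + 2, -p + 4q + 5)
Step 1: at (0.5, 0.5), ∇f = (3.5, 6.5) → (0.5, 0.5) − 0.01·(3.5, 6.5) = (0.465, 0.435)
Step 2: at (0.465, 0.435), ∇f = (3.425, 6.275) → (0.465, 0.435) − 0.01·(3.425, 6.275) = (0.43075, 0.37225)
Step 3: at (0.43075, 0.37225), ∇f = (3.35075, 6.05825) → (0.43075, 0.37225) − 0.01·(3.35075, 6.05825) = (0.3972425, 0.3116675)

(0.3972425, 0.3116675)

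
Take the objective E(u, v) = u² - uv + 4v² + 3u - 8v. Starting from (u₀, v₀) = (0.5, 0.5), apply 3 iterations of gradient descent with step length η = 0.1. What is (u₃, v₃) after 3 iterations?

(-0.2675, 0.9925)

∇E = (2u - v + 3, -u + 8v - 8)
(u₁, v₁) = (0.5, 0.5) − 0.1·(3.5, -4.5) = (0.15, 0.95)
(u₂, v₂) = (0.15, 0.95) − 0.1·(2.35, -0.55) = (-0.085, 1.005)
(u₃, v₃) = (-0.085, 1.005) − 0.1·(1.825, 0.125) = (-0.2675, 0.9925)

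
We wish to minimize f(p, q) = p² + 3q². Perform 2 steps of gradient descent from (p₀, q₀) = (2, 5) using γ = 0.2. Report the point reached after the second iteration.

∇f = (2p, 6q)
(p₁, q₁) = (2, 5) − 0.2·(4, 30) = (1.2, -1)
(p₂, q₂) = (1.2, -1) − 0.2·(2.4, -6) = (0.72, 0.2)

(0.72, 0.2)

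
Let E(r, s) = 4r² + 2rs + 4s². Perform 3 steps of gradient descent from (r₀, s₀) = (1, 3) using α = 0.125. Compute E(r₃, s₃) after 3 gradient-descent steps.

0.01123046875

∇E = (8r + 2s, 2r + 8s)
(r₁, s₁) = (1, 3) − 0.125·(14, 26) = (-0.75, -0.25)
(r₂, s₂) = (-0.75, -0.25) − 0.125·(-6.5, -3.5) = (0.0625, 0.1875)
(r₃, s₃) = (0.0625, 0.1875) − 0.125·(0.875, 1.625) = (-0.046875, -0.015625)
E(-0.046875, -0.015625) = 0.01123046875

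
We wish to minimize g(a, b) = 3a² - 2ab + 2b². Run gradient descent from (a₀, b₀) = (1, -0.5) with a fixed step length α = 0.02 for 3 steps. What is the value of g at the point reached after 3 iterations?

∇g = (6a - 2b, -2a + 4b)
(a₁, b₁) = (1, -0.5) − 0.02·(7, -4) = (0.86, -0.42)
(a₂, b₂) = (0.86, -0.42) − 0.02·(6, -3.4) = (0.74, -0.352)
(a₃, b₃) = (0.74, -0.352) − 0.02·(5.144, -2.888) = (0.63712, -0.29424)
g(0.63712, -0.29424) = 1.765852416

1.765852416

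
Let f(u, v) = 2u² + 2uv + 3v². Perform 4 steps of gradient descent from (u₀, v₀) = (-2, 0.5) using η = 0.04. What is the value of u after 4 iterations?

∇f = (4u + 2v, 2u + 6v)
(u₁, v₁) = (-2, 0.5) − 0.04·(-7, -1) = (-1.72, 0.54)
(u₂, v₂) = (-1.72, 0.54) − 0.04·(-5.8, -0.2) = (-1.488, 0.548)
(u₃, v₃) = (-1.488, 0.548) − 0.04·(-4.856, 0.312) = (-1.29376, 0.53552)
(u₄, v₄) = (-1.29376, 0.53552) − 0.04·(-4.104, 0.6256) = (-1.1296, 0.510496)
u = -1.1296

-1.1296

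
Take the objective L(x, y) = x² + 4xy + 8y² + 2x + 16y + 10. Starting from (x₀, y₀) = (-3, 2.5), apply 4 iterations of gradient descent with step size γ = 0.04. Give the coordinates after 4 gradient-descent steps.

(-2.85311744, -0.18402688)

∇L = (2x + 4y + 2, 4x + 16y + 16)
Step 1: at (-3, 2.5), ∇L = (6, 44) → (-3, 2.5) − 0.04·(6, 44) = (-3.24, 0.74)
Step 2: at (-3.24, 0.74), ∇L = (-1.52, 14.88) → (-3.24, 0.74) − 0.04·(-1.52, 14.88) = (-3.1792, 0.1448)
Step 3: at (-3.1792, 0.1448), ∇L = (-3.7792, 5.6) → (-3.1792, 0.1448) − 0.04·(-3.7792, 5.6) = (-3.028032, -0.0792)
Step 4: at (-3.028032, -0.0792), ∇L = (-4.372864, 2.620672) → (-3.028032, -0.0792) − 0.04·(-4.372864, 2.620672) = (-2.85311744, -0.18402688)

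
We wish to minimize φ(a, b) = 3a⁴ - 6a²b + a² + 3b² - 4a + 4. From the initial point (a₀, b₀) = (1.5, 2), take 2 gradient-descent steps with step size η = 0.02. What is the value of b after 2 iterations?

∇φ = (12a³ - 12ab + 2a - 4, -6a² + 6b)
(a₁, b₁) = (1.5, 2) − 0.02·(3.5, -1.5) = (1.43, 2.03)
(a₂, b₂) = (1.43, 2.03) − 0.02·(-0.884316, -0.0894) = (1.44768632, 2.031788)
b = 2.031788

2.031788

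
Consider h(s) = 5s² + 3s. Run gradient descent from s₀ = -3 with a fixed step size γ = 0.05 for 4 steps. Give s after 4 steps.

-0.46875

h′(s) = 10s + 3
s₁ = -3 − 0.05·(-27) = -1.65
s₂ = -1.65 − 0.05·(-13.5) = -0.975
s₃ = -0.975 − 0.05·(-6.75) = -0.6375
s₄ = -0.6375 − 0.05·(-3.375) = -0.46875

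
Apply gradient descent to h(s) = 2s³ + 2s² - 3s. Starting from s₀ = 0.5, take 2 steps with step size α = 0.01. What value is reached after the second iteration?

h′(s) = 6s² + 4s - 3
s₁ = 0.5 − 0.01·0.5 = 0.495
s₂ = 0.495 − 0.01·0.45015 = 0.4904985

0.4904985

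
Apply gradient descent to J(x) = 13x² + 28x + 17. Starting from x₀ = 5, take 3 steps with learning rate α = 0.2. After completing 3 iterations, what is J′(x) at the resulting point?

-11705.904

J′(x) = 26x + 28
Step 1: J′(5) = 158; x₁ = 5 − 0.2·158 = -26.6
Step 2: J′(-26.6) = -663.6; x₂ = -26.6 − 0.2·(-663.6) = 106.12
Step 3: J′(106.12) = 2787.12; x₃ = 106.12 − 0.2·2787.12 = -451.304
J′(x) at (-451.304) = -11705.904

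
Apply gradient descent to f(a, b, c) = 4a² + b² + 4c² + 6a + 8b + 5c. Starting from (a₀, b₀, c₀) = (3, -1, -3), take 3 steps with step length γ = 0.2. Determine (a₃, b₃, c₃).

(-1.56, -3.352, -0.112)

∇f = (8a + 6, 2b + 8, 8c + 5)
Step 1: at (3, -1, -3), ∇f = (30, 6, -19) → (3, -1, -3) − 0.2·(30, 6, -19) = (-3, -2.2, 0.8)
Step 2: at (-3, -2.2, 0.8), ∇f = (-18, 3.6, 11.4) → (-3, -2.2, 0.8) − 0.2·(-18, 3.6, 11.4) = (0.6, -2.92, -1.48)
Step 3: at (0.6, -2.92, -1.48), ∇f = (10.8, 2.16, -6.84) → (0.6, -2.92, -1.48) − 0.2·(10.8, 2.16, -6.84) = (-1.56, -3.352, -0.112)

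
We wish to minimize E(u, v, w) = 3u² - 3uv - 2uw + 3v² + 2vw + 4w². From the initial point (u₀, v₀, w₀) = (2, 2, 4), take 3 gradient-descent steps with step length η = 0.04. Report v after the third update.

0.940544

∇E = (6u - 3v - 2w, -3u + 6v + 2w, -2u + 2v + 8w)
(u₁, v₁, w₁) = (2, 2, 4) − 0.04·(-2, 14, 32) = (2.08, 1.44, 2.72)
(u₂, v₂, w₂) = (2.08, 1.44, 2.72) − 0.04·(2.72, 7.84, 20.48) = (1.9712, 1.1264, 1.9008)
(u₃, v₃, w₃) = (1.9712, 1.1264, 1.9008) − 0.04·(4.6464, 4.6464, 13.5168) = (1.785344, 0.940544, 1.360128)
v = 0.940544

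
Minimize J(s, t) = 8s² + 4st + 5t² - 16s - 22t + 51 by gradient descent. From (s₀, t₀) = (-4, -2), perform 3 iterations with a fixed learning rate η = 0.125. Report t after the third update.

7.078125

∇J = (16s + 4t - 16, 4s + 10t - 22)
(s₁, t₁) = (-4, -2) − 0.125·(-88, -58) = (7, 5.25)
(s₂, t₂) = (7, 5.25) − 0.125·(117, 58.5) = (-7.625, -2.0625)
(s₃, t₃) = (-7.625, -2.0625) − 0.125·(-146.25, -73.125) = (10.65625, 7.078125)
t = 7.078125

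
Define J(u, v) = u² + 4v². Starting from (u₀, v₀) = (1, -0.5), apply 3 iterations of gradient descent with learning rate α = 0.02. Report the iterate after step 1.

∇J = (2u, 8v)
Step 1: at (1, -0.5), ∇J = (2, -4) → (1, -0.5) − 0.02·(2, -4) = (0.96, -0.42)

(0.96, -0.42)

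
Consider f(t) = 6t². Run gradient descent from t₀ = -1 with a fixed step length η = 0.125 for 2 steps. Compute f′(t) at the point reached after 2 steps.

f′(t) = 12t
t₁ = -1 − 0.125·(-12) = 0.5
t₂ = 0.5 − 0.125·6 = -0.25
f′(t) at (-0.25) = -3

-3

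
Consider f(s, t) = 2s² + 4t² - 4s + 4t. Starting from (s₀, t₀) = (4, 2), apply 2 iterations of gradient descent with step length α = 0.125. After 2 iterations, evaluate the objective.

-1.875

∇f = (4s - 4, 8t + 4)
Step 1: at (4, 2), ∇f = (12, 20) → (4, 2) − 0.125·(12, 20) = (2.5, -0.5)
Step 2: at (2.5, -0.5), ∇f = (6, 0) → (2.5, -0.5) − 0.125·(6, 0) = (1.75, -0.5)
f(1.75, -0.5) = -1.875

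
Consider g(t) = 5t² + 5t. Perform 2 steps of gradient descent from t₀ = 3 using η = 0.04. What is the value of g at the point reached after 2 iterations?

6.688

g′(t) = 10t + 5
Step 1: g′(3) = 35; t₁ = 3 − 0.04·35 = 1.6
Step 2: g′(1.6) = 21; t₂ = 1.6 − 0.04·21 = 0.76
g(0.76) = 6.688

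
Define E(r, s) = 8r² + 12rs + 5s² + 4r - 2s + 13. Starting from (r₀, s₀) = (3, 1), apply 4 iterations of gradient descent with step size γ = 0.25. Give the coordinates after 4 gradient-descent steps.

(1960.25, 1533.875)

∇E = (16r + 12s + 4, 12r + 10s - 2)
Step 1: at (3, 1), ∇E = (64, 44) → (3, 1) − 0.25·(64, 44) = (-13, -10)
Step 2: at (-13, -10), ∇E = (-324, -258) → (-13, -10) − 0.25·(-324, -258) = (68, 54.5)
Step 3: at (68, 54.5), ∇E = (1746, 1359) → (68, 54.5) − 0.25·(1746, 1359) = (-368.5, -285.25)
Step 4: at (-368.5, -285.25), ∇E = (-9315, -7276.5) → (-368.5, -285.25) − 0.25·(-9315, -7276.5) = (1960.25, 1533.875)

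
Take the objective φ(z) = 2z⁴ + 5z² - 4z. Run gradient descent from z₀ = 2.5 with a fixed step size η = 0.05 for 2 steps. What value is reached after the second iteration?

φ′(z) = 8z³ + 10z - 4
z₁ = 2.5 − 0.05·146 = -4.8
z₂ = -4.8 − 0.05·(-936.736) = 42.0368

42.0368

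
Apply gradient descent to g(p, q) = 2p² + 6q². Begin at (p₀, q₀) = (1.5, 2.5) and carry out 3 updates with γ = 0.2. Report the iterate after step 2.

(0.06, 4.9)

∇g = (4p, 12q)
(p₁, q₁) = (1.5, 2.5) − 0.2·(6, 30) = (0.3, -3.5)
(p₂, q₂) = (0.3, -3.5) − 0.2·(1.2, -42) = (0.06, 4.9)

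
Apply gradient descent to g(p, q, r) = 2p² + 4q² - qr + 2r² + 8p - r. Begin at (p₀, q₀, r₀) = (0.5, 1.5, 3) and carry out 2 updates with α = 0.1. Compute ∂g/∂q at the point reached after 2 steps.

∇g = (4p + 8, 8q - r, -q + 4r - 1)
Step 1: at (0.5, 1.5, 3), ∇g = (10, 9, 9.5) → (0.5, 1.5, 3) − 0.1·(10, 9, 9.5) = (-0.5, 0.6, 2.05)
Step 2: at (-0.5, 0.6, 2.05), ∇g = (6, 2.75, 6.6) → (-0.5, 0.6, 2.05) − 0.1·(6, 2.75, 6.6) = (-1.1, 0.325, 1.39)
∂g/∂q at (-1.1, 0.325, 1.39) = 1.21

1.21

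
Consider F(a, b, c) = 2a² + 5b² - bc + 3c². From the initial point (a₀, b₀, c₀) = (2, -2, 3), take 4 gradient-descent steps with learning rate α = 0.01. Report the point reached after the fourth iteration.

∇F = (4a, 10b - c, -b + 6c)
(a₁, b₁, c₁) = (2, -2, 3) − 0.01·(8, -23, 20) = (1.92, -1.77, 2.8)
(a₂, b₂, c₂) = (1.92, -1.77, 2.8) − 0.01·(7.68, -20.5, 18.57) = (1.8432, -1.565, 2.6143)
(a₃, b₃, c₃) = (1.8432, -1.565, 2.6143) − 0.01·(7.3728, -18.2643, 17.2508) = (1.769472, -1.382357, 2.441792)
(a₄, b₄, c₄) = (1.769472, -1.382357, 2.441792) − 0.01·(7.077888, -16.265362, 16.033109) = (1.69869312, -1.21970338, 2.28146091)

(1.69869312, -1.21970338, 2.28146091)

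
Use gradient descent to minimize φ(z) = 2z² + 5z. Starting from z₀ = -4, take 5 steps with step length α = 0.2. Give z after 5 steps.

φ′(z) = 4z + 5
Step 1: φ′(-4) = -11; z₁ = -4 − 0.2·(-11) = -1.8
Step 2: φ′(-1.8) = -2.2; z₂ = -1.8 − 0.2·(-2.2) = -1.36
Step 3: φ′(-1.36) = -0.44; z₃ = -1.36 − 0.2·(-0.44) = -1.272
Step 4: φ′(-1.272) = -0.088; z₄ = -1.272 − 0.2·(-0.088) = -1.2544
Step 5: φ′(-1.2544) = -0.0176; z₅ = -1.2544 − 0.2·(-0.0176) = -1.25088

-1.25088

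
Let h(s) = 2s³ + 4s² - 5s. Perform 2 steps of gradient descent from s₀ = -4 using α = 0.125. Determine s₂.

-96.41796875

h′(s) = 6s² + 8s - 5
Step 1: h′(-4) = 59; s₁ = -4 − 0.125·59 = -11.375
Step 2: h′(-11.375) = 680.34375; s₂ = -11.375 − 0.125·680.34375 = -96.41796875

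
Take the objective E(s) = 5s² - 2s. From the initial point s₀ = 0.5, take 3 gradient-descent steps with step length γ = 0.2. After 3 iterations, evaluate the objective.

E′(s) = 10s - 2
Step 1: E′(0.5) = 3; s₁ = 0.5 − 0.2·3 = -0.1
Step 2: E′(-0.1) = -3; s₂ = -0.1 − 0.2·(-3) = 0.5
Step 3: E′(0.5) = 3; s₃ = 0.5 − 0.2·3 = -0.1
E(-0.1) = 0.25

0.25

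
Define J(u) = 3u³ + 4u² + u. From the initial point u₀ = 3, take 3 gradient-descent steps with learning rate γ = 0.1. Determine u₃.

-2596.8707344

J′(u) = 9u² + 8u + 1
u₁ = 3 − 0.1·106 = -7.6
u₂ = -7.6 − 0.1·460.04 = -53.604
u₃ = -53.604 − 0.1·25432.667344 = -2596.8707344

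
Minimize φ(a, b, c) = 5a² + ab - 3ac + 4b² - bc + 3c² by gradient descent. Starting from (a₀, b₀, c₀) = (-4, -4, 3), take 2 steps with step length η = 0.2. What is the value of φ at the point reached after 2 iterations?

∇φ = (10a + b - 3c, a + 8b - c, -3a - b + 6c)
Step 1: at (-4, -4, 3), ∇φ = (-53, -39, 34) → (-4, -4, 3) − 0.2·(-53, -39, 34) = (6.6, 3.8, -3.8)
Step 2: at (6.6, 3.8, -3.8), ∇φ = (81.2, 40.8, -46.4) → (6.6, 3.8, -3.8) − 0.2·(81.2, 40.8, -46.4) = (-9.64, -4.36, 5.48)
φ(-9.64, -4.36, 5.48) = 855.1824

855.1824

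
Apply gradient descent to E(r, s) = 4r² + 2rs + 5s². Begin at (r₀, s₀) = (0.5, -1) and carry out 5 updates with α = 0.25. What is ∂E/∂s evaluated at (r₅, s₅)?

109.375

∇E = (8r + 2s, 2r + 10s)
(r₁, s₁) = (0.5, -1) − 0.25·(2, -9) = (0, 1.25)
(r₂, s₂) = (0, 1.25) − 0.25·(2.5, 12.5) = (-0.625, -1.875)
(r₃, s₃) = (-0.625, -1.875) − 0.25·(-8.75, -20) = (1.5625, 3.125)
(r₄, s₄) = (1.5625, 3.125) − 0.25·(18.75, 34.375) = (-3.125, -5.46875)
(r₅, s₅) = (-3.125, -5.46875) − 0.25·(-35.9375, -60.9375) = (5.859375, 9.765625)
∂E/∂s at (5.859375, 9.765625) = 109.375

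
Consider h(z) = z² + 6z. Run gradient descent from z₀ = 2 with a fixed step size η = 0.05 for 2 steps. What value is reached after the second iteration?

1.05

h′(z) = 2z + 6
z₁ = 2 − 0.05·10 = 1.5
z₂ = 1.5 − 0.05·9 = 1.05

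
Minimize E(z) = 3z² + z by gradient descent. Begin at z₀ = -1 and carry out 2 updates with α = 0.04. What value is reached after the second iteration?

E′(z) = 6z + 1
z₁ = -1 − 0.04·(-5) = -0.8
z₂ = -0.8 − 0.04·(-3.8) = -0.648

-0.648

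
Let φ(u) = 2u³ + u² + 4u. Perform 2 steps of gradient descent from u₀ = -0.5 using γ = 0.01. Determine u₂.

-0.5919215

φ′(u) = 6u² + 2u + 4
Step 1: φ′(-0.5) = 4.5; u₁ = -0.5 − 0.01·4.5 = -0.545
Step 2: φ′(-0.545) = 4.69215; u₂ = -0.545 − 0.01·4.69215 = -0.5919215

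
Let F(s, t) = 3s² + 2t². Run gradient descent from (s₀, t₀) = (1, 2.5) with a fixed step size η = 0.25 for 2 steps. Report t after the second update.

0

∇F = (6s, 4t)
(s₁, t₁) = (1, 2.5) − 0.25·(6, 10) = (-0.5, 0)
(s₂, t₂) = (-0.5, 0) − 0.25·(-3, 0) = (0.25, 0)
t = 0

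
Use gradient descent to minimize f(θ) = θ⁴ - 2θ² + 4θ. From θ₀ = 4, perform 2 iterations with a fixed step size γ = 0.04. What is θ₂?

23.73487616

f′(θ) = 4θ³ - 4θ + 4
θ₁ = 4 − 0.04·244 = -5.76
θ₂ = -5.76 − 0.04·(-737.371904) = 23.73487616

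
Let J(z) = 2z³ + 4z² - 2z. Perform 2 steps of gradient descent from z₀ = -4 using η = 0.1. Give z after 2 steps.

J′(z) = 6z² + 8z - 2
z₁ = -4 − 0.1·62 = -10.2
z₂ = -10.2 − 0.1·540.64 = -64.264

-64.264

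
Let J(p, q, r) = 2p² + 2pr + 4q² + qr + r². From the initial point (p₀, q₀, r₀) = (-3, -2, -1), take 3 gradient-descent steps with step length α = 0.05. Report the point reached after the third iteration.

∇J = (4p + 2r, 8q + r, 2p + q + 2r)
Step 1: at (-3, -2, -1), ∇J = (-14, -17, -10) → (-3, -2, -1) − 0.05·(-14, -17, -10) = (-2.3, -1.15, -0.5)
Step 2: at (-2.3, -1.15, -0.5), ∇J = (-10.2, -9.7, -6.75) → (-2.3, -1.15, -0.5) − 0.05·(-10.2, -9.7, -6.75) = (-1.79, -0.665, -0.1625)
Step 3: at (-1.79, -0.665, -0.1625), ∇J = (-7.485, -5.4825, -4.57) → (-1.79, -0.665, -0.1625) − 0.05·(-7.485, -5.4825, -4.57) = (-1.41575, -0.390875, 0.066)

(-1.41575, -0.390875, 0.066)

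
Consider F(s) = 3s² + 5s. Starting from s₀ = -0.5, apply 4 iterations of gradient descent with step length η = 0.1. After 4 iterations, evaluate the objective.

F′(s) = 6s + 5
Step 1: F′(-0.5) = 2; s₁ = -0.5 − 0.1·2 = -0.7
Step 2: F′(-0.7) = 0.8; s₂ = -0.7 − 0.1·0.8 = -0.78
Step 3: F′(-0.78) = 0.32; s₃ = -0.78 − 0.1·0.32 = -0.812
Step 4: F′(-0.812) = 0.128; s₄ = -0.812 − 0.1·0.128 = -0.8248
F(-0.8248) = -2.08311488

-2.08311488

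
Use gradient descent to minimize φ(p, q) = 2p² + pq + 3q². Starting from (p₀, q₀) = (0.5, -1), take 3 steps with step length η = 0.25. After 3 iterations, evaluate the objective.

∇φ = (4p + q, p + 6q)
Step 1: at (0.5, -1), ∇φ = (1, -5.5) → (0.5, -1) − 0.25·(1, -5.5) = (0.25, 0.375)
Step 2: at (0.25, 0.375), ∇φ = (1.375, 2.5) → (0.25, 0.375) − 0.25·(1.375, 2.5) = (-0.09375, -0.25)
Step 3: at (-0.09375, -0.25), ∇φ = (-0.625, -1.59375) → (-0.09375, -0.25) − 0.25·(-0.625, -1.59375) = (0.0625, 0.1484375)
φ(0.0625, 0.1484375) = 0.08319091796875

0.08319091796875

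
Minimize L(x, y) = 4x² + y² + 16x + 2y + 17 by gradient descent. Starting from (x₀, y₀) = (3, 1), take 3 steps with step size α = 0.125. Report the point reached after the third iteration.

∇L = (8x + 16, 2y + 2)
Step 1: at (3, 1), ∇L = (40, 4) → (3, 1) − 0.125·(40, 4) = (-2, 0.5)
Step 2: at (-2, 0.5), ∇L = (0, 3) → (-2, 0.5) − 0.125·(0, 3) = (-2, 0.125)
Step 3: at (-2, 0.125), ∇L = (0, 2.25) → (-2, 0.125) − 0.125·(0, 2.25) = (-2, -0.15625)

(-2, -0.15625)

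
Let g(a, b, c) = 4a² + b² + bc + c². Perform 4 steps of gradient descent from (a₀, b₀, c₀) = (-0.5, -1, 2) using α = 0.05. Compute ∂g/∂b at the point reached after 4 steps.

-0.43875

∇g = (8a, 2b + c, b + 2c)
(a₁, b₁, c₁) = (-0.5, -1, 2) − 0.05·(-4, 0, 3) = (-0.3, -1, 1.85)
(a₂, b₂, c₂) = (-0.3, -1, 1.85) − 0.05·(-2.4, -0.15, 2.7) = (-0.18, -0.9925, 1.715)
(a₃, b₃, c₃) = (-0.18, -0.9925, 1.715) − 0.05·(-1.44, -0.27, 2.4375) = (-0.108, -0.979, 1.593125)
(a₄, b₄, c₄) = (-0.108, -0.979, 1.593125) − 0.05·(-0.864, -0.364875, 2.20725) = (-0.0648, -0.96075625, 1.4827625)
∂g/∂b at (-0.0648, -0.96075625, 1.4827625) = -0.43875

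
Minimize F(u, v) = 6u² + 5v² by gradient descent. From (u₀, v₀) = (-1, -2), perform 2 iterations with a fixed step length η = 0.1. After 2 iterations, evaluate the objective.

∇F = (12u, 10v)
Step 1: at (-1, -2), ∇F = (-12, -20) → (-1, -2) − 0.1·(-12, -20) = (0.2, 0)
Step 2: at (0.2, 0), ∇F = (2.4, 0) → (0.2, 0) − 0.1·(2.4, 0) = (-0.04, 0)
F(-0.04, 0) = 0.0096

0.0096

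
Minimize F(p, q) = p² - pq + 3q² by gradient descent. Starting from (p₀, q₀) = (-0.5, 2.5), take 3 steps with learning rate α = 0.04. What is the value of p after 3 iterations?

-0.178944

∇F = (2p - q, -p + 6q)
Step 1: at (-0.5, 2.5), ∇F = (-3.5, 15.5) → (-0.5, 2.5) − 0.04·(-3.5, 15.5) = (-0.36, 1.88)
Step 2: at (-0.36, 1.88), ∇F = (-2.6, 11.64) → (-0.36, 1.88) − 0.04·(-2.6, 11.64) = (-0.256, 1.4144)
Step 3: at (-0.256, 1.4144), ∇F = (-1.9264, 8.7424) → (-0.256, 1.4144) − 0.04·(-1.9264, 8.7424) = (-0.178944, 1.064704)
p = -0.178944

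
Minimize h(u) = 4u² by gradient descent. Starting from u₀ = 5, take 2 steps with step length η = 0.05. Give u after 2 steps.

h′(u) = 8u
Step 1: h′(5) = 40; u₁ = 5 − 0.05·40 = 3
Step 2: h′(3) = 24; u₂ = 3 − 0.05·24 = 1.8

1.8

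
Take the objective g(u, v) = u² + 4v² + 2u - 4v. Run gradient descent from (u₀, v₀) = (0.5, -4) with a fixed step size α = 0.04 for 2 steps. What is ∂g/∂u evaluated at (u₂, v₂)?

∇g = (2u + 2, 8v - 4)
(u₁, v₁) = (0.5, -4) − 0.04·(3, -36) = (0.38, -2.56)
(u₂, v₂) = (0.38, -2.56) − 0.04·(2.76, -24.48) = (0.2696, -1.5808)
∂g/∂u at (0.2696, -1.5808) = 2.5392

2.5392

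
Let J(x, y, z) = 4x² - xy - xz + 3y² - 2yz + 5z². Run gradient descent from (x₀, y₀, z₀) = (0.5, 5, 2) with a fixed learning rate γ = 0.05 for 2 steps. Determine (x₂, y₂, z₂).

∇J = (8x - y - z, -x + 6y - 2z, -x - 2y + 10z)
Step 1: at (0.5, 5, 2), ∇J = (-3, 25.5, 9.5) → (0.5, 5, 2) − 0.05·(-3, 25.5, 9.5) = (0.65, 3.725, 1.525)
Step 2: at (0.65, 3.725, 1.525), ∇J = (-0.05, 18.65, 7.15) → (0.65, 3.725, 1.525) − 0.05·(-0.05, 18.65, 7.15) = (0.6525, 2.7925, 1.1675)

(0.6525, 2.7925, 1.1675)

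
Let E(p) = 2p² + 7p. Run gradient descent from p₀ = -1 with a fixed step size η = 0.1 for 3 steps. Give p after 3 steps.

E′(p) = 4p + 7
p₁ = -1 − 0.1·3 = -1.3
p₂ = -1.3 − 0.1·1.8 = -1.48
p₃ = -1.48 − 0.1·1.08 = -1.588

-1.588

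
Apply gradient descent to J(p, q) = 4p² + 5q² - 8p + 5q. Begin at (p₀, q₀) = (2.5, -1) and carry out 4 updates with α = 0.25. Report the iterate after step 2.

(2.5, -1.625)

∇J = (8p - 8, 10q + 5)
(p₁, q₁) = (2.5, -1) − 0.25·(12, -5) = (-0.5, 0.25)
(p₂, q₂) = (-0.5, 0.25) − 0.25·(-12, 7.5) = (2.5, -1.625)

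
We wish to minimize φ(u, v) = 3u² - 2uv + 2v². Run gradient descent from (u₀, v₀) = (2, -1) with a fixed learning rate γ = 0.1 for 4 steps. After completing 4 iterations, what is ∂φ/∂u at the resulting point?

0.16

∇φ = (6u - 2v, -2u + 4v)
Step 1: at (2, -1), ∇φ = (14, -8) → (2, -1) − 0.1·(14, -8) = (0.6, -0.2)
Step 2: at (0.6, -0.2), ∇φ = (4, -2) → (0.6, -0.2) − 0.1·(4, -2) = (0.2, 0)
Step 3: at (0.2, 0), ∇φ = (1.2, -0.4) → (0.2, 0) − 0.1·(1.2, -0.4) = (0.08, 0.04)
Step 4: at (0.08, 0.04), ∇φ = (0.4, 0) → (0.08, 0.04) − 0.1·(0.4, 0) = (0.04, 0.04)
∂φ/∂u at (0.04, 0.04) = 0.16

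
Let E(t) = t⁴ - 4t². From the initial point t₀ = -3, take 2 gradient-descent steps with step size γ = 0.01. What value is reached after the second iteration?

E′(t) = 4t³ - 8t
t₁ = -3 − 0.01·(-84) = -2.16
t₂ = -2.16 − 0.01·(-23.030784) = -1.92969216

-1.92969216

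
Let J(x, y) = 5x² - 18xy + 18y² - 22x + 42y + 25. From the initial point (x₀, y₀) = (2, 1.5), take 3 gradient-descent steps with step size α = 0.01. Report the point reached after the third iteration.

∇J = (10x - 18y - 22, -18x + 36y + 42)
Step 1: at (2, 1.5), ∇J = (-29, 60) → (2, 1.5) − 0.01·(-29, 60) = (2.29, 0.9)
Step 2: at (2.29, 0.9), ∇J = (-15.3, 33.18) → (2.29, 0.9) − 0.01·(-15.3, 33.18) = (2.443, 0.5682)
Step 3: at (2.443, 0.5682), ∇J = (-7.7976, 18.4812) → (2.443, 0.5682) − 0.01·(-7.7976, 18.4812) = (2.520976, 0.383388)

(2.520976, 0.383388)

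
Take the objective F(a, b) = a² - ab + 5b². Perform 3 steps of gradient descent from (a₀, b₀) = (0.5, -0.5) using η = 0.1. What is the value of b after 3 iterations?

0.0285

∇F = (2a - b, -a + 10b)
(a₁, b₁) = (0.5, -0.5) − 0.1·(1.5, -5.5) = (0.35, 0.05)
(a₂, b₂) = (0.35, 0.05) − 0.1·(0.65, 0.15) = (0.285, 0.035)
(a₃, b₃) = (0.285, 0.035) − 0.1·(0.535, 0.065) = (0.2315, 0.0285)
b = 0.0285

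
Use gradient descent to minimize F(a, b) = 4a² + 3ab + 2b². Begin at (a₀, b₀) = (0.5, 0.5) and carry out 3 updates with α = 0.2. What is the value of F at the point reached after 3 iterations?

1.344512

∇F = (8a + 3b, 3a + 4b)
(a₁, b₁) = (0.5, 0.5) − 0.2·(5.5, 3.5) = (-0.6, -0.2)
(a₂, b₂) = (-0.6, -0.2) − 0.2·(-5.4, -2.6) = (0.48, 0.32)
(a₃, b₃) = (0.48, 0.32) − 0.2·(4.8, 2.72) = (-0.48, -0.224)
F(-0.48, -0.224) = 1.344512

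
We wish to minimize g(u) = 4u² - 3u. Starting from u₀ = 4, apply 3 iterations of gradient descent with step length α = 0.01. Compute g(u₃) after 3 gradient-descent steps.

g′(u) = 8u - 3
u₁ = 4 − 0.01·29 = 3.71
u₂ = 3.71 − 0.01·26.68 = 3.4432
u₃ = 3.4432 − 0.01·24.5456 = 3.197744
g(3.197744) = 31.309034758144

31.309034758144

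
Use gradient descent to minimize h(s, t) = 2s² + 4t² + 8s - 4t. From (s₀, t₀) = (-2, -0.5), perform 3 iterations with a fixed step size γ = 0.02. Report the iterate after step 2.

(-2, -0.2056)

∇h = (4s + 8, 8t - 4)
(s₁, t₁) = (-2, -0.5) − 0.02·(0, -8) = (-2, -0.34)
(s₂, t₂) = (-2, -0.34) − 0.02·(0, -6.72) = (-2, -0.2056)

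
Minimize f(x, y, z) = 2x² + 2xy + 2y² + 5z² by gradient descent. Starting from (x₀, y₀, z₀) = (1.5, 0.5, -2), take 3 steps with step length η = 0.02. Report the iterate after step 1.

∇f = (4x + 2y, 2x + 4y, 10z)
(x₁, y₁, z₁) = (1.5, 0.5, -2) − 0.02·(7, 5, -20) = (1.36, 0.4, -1.6)

(1.36, 0.4, -1.6)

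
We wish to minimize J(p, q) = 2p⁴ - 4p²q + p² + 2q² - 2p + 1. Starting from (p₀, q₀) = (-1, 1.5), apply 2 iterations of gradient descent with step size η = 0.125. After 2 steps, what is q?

1.125

∇J = (8p³ - 8pq + 2p - 2, -4p² + 4q)
Step 1: at (-1, 1.5), ∇J = (0, 2) → (-1, 1.5) − 0.125·(0, 2) = (-1, 1.25)
Step 2: at (-1, 1.25), ∇J = (-2, 1) → (-1, 1.25) − 0.125·(-2, 1) = (-0.75, 1.125)
q = 1.125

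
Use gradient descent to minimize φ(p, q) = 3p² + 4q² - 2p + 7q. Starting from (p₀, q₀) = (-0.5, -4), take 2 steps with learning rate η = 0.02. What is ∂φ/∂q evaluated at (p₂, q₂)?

-17.64

∇φ = (6p - 2, 8q + 7)
Step 1: at (-0.5, -4), ∇φ = (-5, -25) → (-0.5, -4) − 0.02·(-5, -25) = (-0.4, -3.5)
Step 2: at (-0.4, -3.5), ∇φ = (-4.4, -21) → (-0.4, -3.5) − 0.02·(-4.4, -21) = (-0.312, -3.08)
∂φ/∂q at (-0.312, -3.08) = -17.64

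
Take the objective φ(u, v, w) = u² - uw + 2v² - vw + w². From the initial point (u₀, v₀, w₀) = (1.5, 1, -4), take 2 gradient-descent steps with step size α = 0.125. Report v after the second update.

∇φ = (2u - w, 4v - w, -u - v + 2w)
(u₁, v₁, w₁) = (1.5, 1, -4) − 0.125·(7, 8, -10.5) = (0.625, 0, -2.6875)
(u₂, v₂, w₂) = (0.625, 0, -2.6875) − 0.125·(3.9375, 2.6875, -6) = (0.1328125, -0.3359375, -1.9375)
v = -0.3359375

-0.3359375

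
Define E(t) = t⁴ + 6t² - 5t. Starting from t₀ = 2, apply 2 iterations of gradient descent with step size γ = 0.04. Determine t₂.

0.17921024

E′(t) = 4t³ + 12t - 5
t₁ = 2 − 0.04·51 = -0.04
t₂ = -0.04 − 0.04·(-5.480256) = 0.17921024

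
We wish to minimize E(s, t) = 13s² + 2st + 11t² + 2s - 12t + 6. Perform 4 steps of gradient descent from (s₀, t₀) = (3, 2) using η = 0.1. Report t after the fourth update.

11.2992

∇E = (26s + 2t + 2, 2s + 22t - 12)
Step 1: at (3, 2), ∇E = (84, 38) → (3, 2) − 0.1·(84, 38) = (-5.4, -1.8)
Step 2: at (-5.4, -1.8), ∇E = (-142, -62.4) → (-5.4, -1.8) − 0.1·(-142, -62.4) = (8.8, 4.44)
Step 3: at (8.8, 4.44), ∇E = (239.68, 103.28) → (8.8, 4.44) − 0.1·(239.68, 103.28) = (-15.168, -5.888)
Step 4: at (-15.168, -5.888), ∇E = (-404.144, -171.872) → (-15.168, -5.888) − 0.1·(-404.144, -171.872) = (25.2464, 11.2992)
t = 11.2992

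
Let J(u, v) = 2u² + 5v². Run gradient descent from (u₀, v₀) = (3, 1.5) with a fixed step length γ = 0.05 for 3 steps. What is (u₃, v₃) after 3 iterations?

(1.536, 0.1875)

∇J = (4u, 10v)
(u₁, v₁) = (3, 1.5) − 0.05·(12, 15) = (2.4, 0.75)
(u₂, v₂) = (2.4, 0.75) − 0.05·(9.6, 7.5) = (1.92, 0.375)
(u₃, v₃) = (1.92, 0.375) − 0.05·(7.68, 3.75) = (1.536, 0.1875)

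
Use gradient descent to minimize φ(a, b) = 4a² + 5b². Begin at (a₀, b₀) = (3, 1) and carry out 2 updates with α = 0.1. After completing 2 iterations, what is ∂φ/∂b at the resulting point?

∇φ = (8a, 10b)
(a₁, b₁) = (3, 1) − 0.1·(24, 10) = (0.6, 0)
(a₂, b₂) = (0.6, 0) − 0.1·(4.8, 0) = (0.12, 0)
∂φ/∂b at (0.12, 0) = 0

0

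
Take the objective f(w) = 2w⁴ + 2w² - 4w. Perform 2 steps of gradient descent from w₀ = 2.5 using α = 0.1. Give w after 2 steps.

f′(w) = 8w³ + 4w - 4
w₁ = 2.5 − 0.1·131 = -10.6
w₂ = -10.6 − 0.1·(-9574.528) = 946.8528

946.8528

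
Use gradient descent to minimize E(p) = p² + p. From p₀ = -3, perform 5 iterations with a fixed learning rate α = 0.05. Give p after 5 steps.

-1.976225

E′(p) = 2p + 1
Step 1: E′(-3) = -5; p₁ = -3 − 0.05·(-5) = -2.75
Step 2: E′(-2.75) = -4.5; p₂ = -2.75 − 0.05·(-4.5) = -2.525
Step 3: E′(-2.525) = -4.05; p₃ = -2.525 − 0.05·(-4.05) = -2.3225
Step 4: E′(-2.3225) = -3.645; p₄ = -2.3225 − 0.05·(-3.645) = -2.14025
Step 5: E′(-2.14025) = -3.2805; p₅ = -2.14025 − 0.05·(-3.2805) = -1.976225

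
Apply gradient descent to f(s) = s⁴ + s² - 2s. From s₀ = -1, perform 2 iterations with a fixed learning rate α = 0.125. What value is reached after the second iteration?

0.25

f′(s) = 4s³ + 2s - 2
Step 1: f′(-1) = -8; s₁ = -1 − 0.125·(-8) = 0
Step 2: f′(0) = -2; s₂ = 0 − 0.125·(-2) = 0.25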